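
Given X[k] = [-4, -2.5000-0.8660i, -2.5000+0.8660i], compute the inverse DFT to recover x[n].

x[n] = (1/3) Σ(k=0 to 2) X[k] · e^(2πikn/3)

Computing each x[n]:
x[0] = -3
x[1] = 0
x[2] = -1

x = [-3, 0, -1]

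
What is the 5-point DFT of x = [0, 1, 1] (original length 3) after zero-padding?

Original 3-point DFT: [2, -1, -1]
Zero-padded 5-point DFT provides frequency interpolation.

DFT_5([x, 0, ...]) = [2, -0.5000-1.5388i, -0.5000+0.3633i, -0.5000-0.3633i, -0.5000+1.5388i]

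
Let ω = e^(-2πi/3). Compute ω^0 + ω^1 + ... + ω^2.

Sum of all nth roots of unity equals 0 for n > 1 (geometric series with r ≠ 1).

0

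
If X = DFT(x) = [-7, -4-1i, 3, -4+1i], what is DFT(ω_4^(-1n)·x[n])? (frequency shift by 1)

Modulation property: DFT(ω_4^(-1n)·x[n]) = X[(k-1) mod 4], so circularly shift X by 1 positions.

X[k-1] = [-4+1i, -7, -4-1i, 3]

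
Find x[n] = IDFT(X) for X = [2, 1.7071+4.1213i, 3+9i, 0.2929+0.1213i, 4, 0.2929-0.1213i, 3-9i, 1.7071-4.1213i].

x[n] = (1/8) Σ(k=0 to 7) X[k] · e^(2πikn/8)

Computing each x[n]:
x[0] = 2
x[1] = -3
x[2] = -1
x[3] = 1
x[4] = 1
x[5] = -2
x[6] = 1
x[7] = 3

x = [2, -3, -1, 1, 1, -2, 1, 3]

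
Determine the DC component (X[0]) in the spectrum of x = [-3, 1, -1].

X[0] = Σ(n=0 to 2) x[n] · ω_3^0 = Σ x[n]
= (-3) + (1) + (-1)

X[0] = -3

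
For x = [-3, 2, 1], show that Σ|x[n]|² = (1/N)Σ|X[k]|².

Time domain:
Σ|x[n]|² = |-3|² + |2|² + |1|² = 14.0000

Frequency domain:
(1/3)Σ|X[k]|² = (1/3)(|0|² + |-4.5000-0.8660i|² + |-4.5000+0.8660i|²) = (1/3)·42.0000 = 14.0000

Both sides agree, confirming Parseval's theorem.

Σ|x[n]|² = (1/N)Σ|X[k]|² = 14.0000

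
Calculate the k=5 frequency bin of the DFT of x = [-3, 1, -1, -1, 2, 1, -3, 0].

X[5] = Σ(n=0 to 7) x[n] · ω_8^(5n) where ω_8 = e^(-2πi/8)
= (-3)·ω_8^0 + (1)·ω_8^5 + (-1)·ω_8^10 + (-1)·ω_8^15 + (2)·ω_8^20 + (1)·ω_8^25 + (-3)·ω_8^30 + (0)·ω_8^35

X[5] = -5.7071-2.7071i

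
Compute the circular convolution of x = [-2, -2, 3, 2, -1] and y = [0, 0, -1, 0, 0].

(x ⊛ y)[n] = Σ(m=0 to 4) x[m] · y[(n-m) mod 5]

Computing each output sample:
(x ⊛ y)[0] = -2
(x ⊛ y)[1] = 1
(x ⊛ y)[2] = 2
(x ⊛ y)[3] = 2
(x ⊛ y)[4] = -3

x ⊛ y = [-2, 1, 2, 2, -3]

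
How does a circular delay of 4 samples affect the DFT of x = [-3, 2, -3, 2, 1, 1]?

Time shift by 4: X_shifted[k] = ω_6^(4k) · X[k]
Shifted x = [-3, 2, 1, 1, -3, 2]

DFT(x[n-4]) = [0, -1.0000-3.4641i, -3.0000+3.4641i, -10, -3.0000-3.4641i, -1.0000+3.4641i]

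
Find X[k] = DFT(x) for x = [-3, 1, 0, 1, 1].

X[k] = Σ(n=0 to 4) x[n] · ω_5^(nk)
where ω_5 = e^(-2πi/5)

Computing each X[k]:
X[0] = 0
X[1] = -3.1910+0.5878i
X[2] = -4.3090-0.9511i
X[3] = -4.3090+0.9511i
X[4] = -3.1910-0.5878i

X = [0, -3.1910+0.5878i, -4.3090-0.9511i, -4.3090+0.9511i, -3.1910-0.5878i]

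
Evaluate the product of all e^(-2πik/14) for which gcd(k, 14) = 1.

The primitive 14th roots of unity are ω_14^k for k coprime to 14: k ∈ {1, 3, 5, 9, 11, 13}
Their product equals the constant term of the cyclotomic polynomial Φ_14(x) up to sign.
For n ≥ 3, the product of all primitive nth roots of unity is 1. (For n=1 it is 1; for n=2 it is -1.)

1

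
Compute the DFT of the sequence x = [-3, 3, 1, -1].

X[k] = Σ(n=0 to 3) x[n] · ω_4^(nk)
where ω_4 = e^(-2πi/4)

Computing each X[k]:
X[0] = 0
X[1] = -4-4i
X[2] = -4
X[3] = -4+4i

X = [0, -4-4i, -4, -4+4i]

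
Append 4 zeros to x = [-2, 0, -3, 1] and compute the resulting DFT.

Original 4-point DFT: [-4, 1+1i, -6, 1-1i]
Zero-padded 8-point DFT provides frequency interpolation.

DFT_8([x, 0, ...]) = [-4, -2.7071+2.2929i, 1+1i, -1.2929-3.7071i, -6, -1.2929+3.7071i, 1-1i, -2.7071-2.2929i]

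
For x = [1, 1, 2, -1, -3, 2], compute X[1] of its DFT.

X[1] = Σ(n=0 to 5) x[n] · ω_6^(1n) where ω_6 = e^(-2πi/6)
= (1)·ω_6^0 + (1)·ω_6^1 + (2)·ω_6^2 + (-1)·ω_6^3 + (-3)·ω_6^4 + (2)·ω_6^5

X[1] = 4.0000-3.4641i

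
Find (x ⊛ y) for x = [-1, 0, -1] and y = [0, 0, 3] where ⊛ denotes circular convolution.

(x ⊛ y)[n] = Σ(m=0 to 2) x[m] · y[(n-m) mod 3]

Computing each output sample:
(x ⊛ y)[0] = 0
(x ⊛ y)[1] = -3
(x ⊛ y)[2] = -3

x ⊛ y = [0, -3, -3]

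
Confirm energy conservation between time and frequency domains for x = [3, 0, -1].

Time domain:
Σ|x[n]|² = |3|² + |0|² + |-1|² = 10.0000

Frequency domain:
(1/3)Σ|X[k]|² = (1/3)(|2|² + |3.5000-0.8660i|² + |3.5000+0.8660i|²) = (1/3)·30.0000 = 10.0000

Both sides agree, confirming Parseval's theorem.

Σ|x[n]|² = (1/N)Σ|X[k]|² = 10.0000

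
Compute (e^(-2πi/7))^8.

Since ω_7^7 = 1, powers reduce modulo 7.
8 mod 7 = 1
So ω_7^8 = ω_7^1 = e^(-2πi·1/7)

ω_7^8 = ω_7^1 = 0.6235-0.7818i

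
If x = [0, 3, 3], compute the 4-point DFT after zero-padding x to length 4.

Original 3-point DFT: [6, -3, -3]
Zero-padded 4-point DFT provides frequency interpolation.

DFT_4([x, 0, ...]) = [6, -3-3i, 0, -3+3i]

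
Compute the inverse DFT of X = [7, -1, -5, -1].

x[n] = (1/4) Σ(k=0 to 3) X[k] · e^(2πikn/4)

Computing each x[n]:
x[0] = 0
x[1] = 3
x[2] = 1
x[3] = 3

x = [0, 3, 1, 3]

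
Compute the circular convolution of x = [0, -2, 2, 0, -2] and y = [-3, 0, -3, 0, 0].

(x ⊛ y)[n] = Σ(m=0 to 4) x[m] · y[(n-m) mod 5]

Computing each output sample:
(x ⊛ y)[0] = 0
(x ⊛ y)[1] = 12
(x ⊛ y)[2] = -6
(x ⊛ y)[3] = 6
(x ⊛ y)[4] = 0

x ⊛ y = [0, 12, -6, 6, 0]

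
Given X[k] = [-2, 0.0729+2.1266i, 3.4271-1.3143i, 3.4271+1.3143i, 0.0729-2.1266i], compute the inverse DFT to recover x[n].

x[n] = (1/5) Σ(k=0 to 4) X[k] · e^(2πikn/5)

Computing each x[n]:
x[0] = 1
x[1] = -2
x[2] = -1
x[3] = 1
x[4] = -1

x = [1, -2, -1, 1, -1]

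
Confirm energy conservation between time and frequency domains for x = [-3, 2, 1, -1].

Time domain:
Σ|x[n]|² = |-3|² + |2|² + |1|² + |-1|² = 15.0000

Frequency domain:
(1/4)Σ|X[k]|² = (1/4)(|-1|² + |-4-3i|² + |-3|² + |-4+3i|²) = (1/4)·60.0000 = 15.0000

Both sides agree, confirming Parseval's theorem.

Σ|x[n]|² = (1/N)Σ|X[k]|² = 15.0000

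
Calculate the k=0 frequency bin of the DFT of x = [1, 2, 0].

X[0] = Σ(n=0 to 2) x[n] · ω_3^0 = Σ x[n]
= (1) + (2) + (0)

X[0] = 3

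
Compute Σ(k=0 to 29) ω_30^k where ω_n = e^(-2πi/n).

Sum of all nth roots of unity equals 0 for n > 1 (geometric series with r ≠ 1).

0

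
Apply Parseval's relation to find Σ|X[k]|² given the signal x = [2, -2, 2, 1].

Parseval: Σ|x[n]|² = (1/N)Σ|X[k]|², so Σ|X[k]|² = N·Σ|x[n]|² = 4·13.0000

Σ|X[k]|² = N·Σ|x[n]|² = 4·13.0000 = 52.0000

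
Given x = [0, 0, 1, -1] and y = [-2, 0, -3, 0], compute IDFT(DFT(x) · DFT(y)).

(x ⊛ y)[n] = Σ(m=0 to 3) x[m] · y[(n-m) mod 4]

Computing each output sample:
(x ⊛ y)[0] = -3
(x ⊛ y)[1] = 3
(x ⊛ y)[2] = -2
(x ⊛ y)[3] = 2

x ⊛ y = [-3, 3, -2, 2]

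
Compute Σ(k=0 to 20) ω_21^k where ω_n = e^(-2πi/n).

Sum of all nth roots of unity equals 0 for n > 1 (geometric series with r ≠ 1).

0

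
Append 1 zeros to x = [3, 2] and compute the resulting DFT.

Original 2-point DFT: [5, 1]
Zero-padded 3-point DFT provides frequency interpolation.

DFT_3([x, 0, ...]) = [5, 2.0000-1.7321i, 2.0000+1.7321i]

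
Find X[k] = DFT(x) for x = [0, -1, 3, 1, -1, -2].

X[k] = Σ(n=0 to 5) x[n] · ω_6^(nk)
where ω_6 = e^(-2πi/6)

Computing each X[k]:
X[0] = 0
X[1] = -3.5000-4.3301i
X[2] = 1.5000+2.5981i
X[3] = 4
X[4] = 1.5000-2.5981i
X[5] = -3.5000+4.3301i

X = [0, -3.5000-4.3301i, 1.5000+2.5981i, 4, 1.5000-2.5981i, -3.5000+4.3301i]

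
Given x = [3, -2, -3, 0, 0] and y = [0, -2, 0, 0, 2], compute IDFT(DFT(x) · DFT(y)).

(x ⊛ y)[n] = Σ(m=0 to 4) x[m] · y[(n-m) mod 5]

Computing each output sample:
(x ⊛ y)[0] = -4
(x ⊛ y)[1] = -12
(x ⊛ y)[2] = 4
(x ⊛ y)[3] = 6
(x ⊛ y)[4] = 6

x ⊛ y = [-4, -12, 4, 6, 6]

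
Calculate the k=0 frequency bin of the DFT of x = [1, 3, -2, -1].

X[0] = Σ(n=0 to 3) x[n] · ω_4^0 = Σ x[n]
= (1) + (3) + (-2) + (-1)

X[0] = 1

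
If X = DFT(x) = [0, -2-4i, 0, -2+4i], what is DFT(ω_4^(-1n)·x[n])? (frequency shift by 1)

Modulation property: DFT(ω_4^(-1n)·x[n]) = X[(k-1) mod 4], so circularly shift X by 1 positions.

X[k-1] = [-2+4i, 0, -2-4i, 0]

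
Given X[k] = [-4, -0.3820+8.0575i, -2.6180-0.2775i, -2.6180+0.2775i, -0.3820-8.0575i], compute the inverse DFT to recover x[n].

x[n] = (1/5) Σ(k=0 to 4) X[k] · e^(2πikn/5)

Computing each x[n]:
x[0] = -2
x[1] = -3
x[2] = -3
x[3] = 1
x[4] = 3

x = [-2, -3, -3, 1, 3]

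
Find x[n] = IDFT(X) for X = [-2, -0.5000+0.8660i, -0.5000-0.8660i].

x[n] = (1/3) Σ(k=0 to 2) X[k] · e^(2πikn/3)

Computing each x[n]:
x[0] = -1
x[1] = -1
x[2] = 0

x = [-1, -1, 0]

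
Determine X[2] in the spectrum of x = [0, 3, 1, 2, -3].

X[2] = Σ(n=0 to 4) x[n] · ω_5^(2n) where ω_5 = e^(-2πi/5)
= (0)·ω_5^0 + (3)·ω_5^2 + (1)·ω_5^4 + (2)·ω_5^6 + (-3)·ω_5^8

X[2] = 0.9271-4.4778i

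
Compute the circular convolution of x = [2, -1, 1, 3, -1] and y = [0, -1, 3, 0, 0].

(x ⊛ y)[n] = Σ(m=0 to 4) x[m] · y[(n-m) mod 5]

Computing each output sample:
(x ⊛ y)[0] = 10
(x ⊛ y)[1] = -5
(x ⊛ y)[2] = 7
(x ⊛ y)[3] = -4
(x ⊛ y)[4] = 0

x ⊛ y = [10, -5, 7, -4, 0]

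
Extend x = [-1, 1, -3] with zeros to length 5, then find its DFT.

Original 3-point DFT: [-3, -3.4641i, 3.4641i]
Zero-padded 5-point DFT provides frequency interpolation.

DFT_5([x, 0, ...]) = [-3, 1.7361+0.8123i, -2.7361-3.4410i, -2.7361+3.4410i, 1.7361-0.8123i]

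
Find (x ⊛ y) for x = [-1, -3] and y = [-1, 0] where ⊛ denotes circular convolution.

(x ⊛ y)[n] = Σ(m=0 to 1) x[m] · y[(n-m) mod 2]

Computing each output sample:
(x ⊛ y)[0] = 1
(x ⊛ y)[1] = 3

x ⊛ y = [1, 3]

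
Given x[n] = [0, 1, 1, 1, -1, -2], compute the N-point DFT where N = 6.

X[k] = Σ(n=0 to 5) x[n] · ω_6^(nk)
where ω_6 = e^(-2πi/6)

Computing each X[k]:
X[0] = 0
X[1] = -1.5000-4.3301i
X[2] = 1.5000-0.8660i
X[3] = 0
X[4] = 1.5000+0.8660i
X[5] = -1.5000+4.3301i

X = [0, -1.5000-4.3301i, 1.5000-0.8660i, 0, 1.5000+0.8660i, -1.5000+4.3301i]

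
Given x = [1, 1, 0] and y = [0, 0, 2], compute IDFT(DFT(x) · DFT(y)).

(x ⊛ y)[n] = Σ(m=0 to 2) x[m] · y[(n-m) mod 3]

Computing each output sample:
(x ⊛ y)[0] = 2
(x ⊛ y)[1] = 0
(x ⊛ y)[2] = 2

x ⊛ y = [2, 0, 2]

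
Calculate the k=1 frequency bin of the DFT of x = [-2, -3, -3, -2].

X[1] = Σ(n=0 to 3) x[n] · ω_4^(1n) where ω_4 = e^(-2πi/4)
= (-2)·ω_4^0 + (-3)·ω_4^1 + (-3)·ω_4^2 + (-2)·ω_4^3

X[1] = 1+1i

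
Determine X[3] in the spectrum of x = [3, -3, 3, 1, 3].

X[3] = Σ(n=0 to 4) x[n] · ω_5^(3n) where ω_5 = e^(-2πi/5)
= (3)·ω_5^0 + (-3)·ω_5^3 + (3)·ω_5^6 + (1)·ω_5^9 + (3)·ω_5^12

X[3] = 4.2361-5.4288i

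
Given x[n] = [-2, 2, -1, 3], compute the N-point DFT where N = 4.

X[k] = Σ(n=0 to 3) x[n] · ω_4^(nk)
where ω_4 = e^(-2πi/4)

Computing each X[k]:
X[0] = 2
X[1] = -1+1i
X[2] = -8
X[3] = -1-1i

X = [2, -1+1i, -8, -1-1i]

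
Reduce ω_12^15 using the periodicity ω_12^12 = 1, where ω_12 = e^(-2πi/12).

Since ω_12^12 = 1, powers reduce modulo 12.
15 mod 12 = 3
So ω_12^15 = ω_12^3 = e^(-2πi·3/12)

ω_12^15 = ω_12^3 = -1i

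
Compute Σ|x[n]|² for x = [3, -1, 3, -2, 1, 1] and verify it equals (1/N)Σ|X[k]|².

Time domain:
Σ|x[n]|² = |3|² + |-1|² + |3|² + |-2|² + |1|² + |1|² = 25.0000

Frequency domain:
(1/6)Σ|X[k]|² = (1/6)(|5|² + |3|² + |-1.0000+3.4641i|² + |9|² + |-1.0000-3.4641i|² + |3|²) = (1/6)·150.0000 = 25.0000

Both sides agree, confirming Parseval's theorem.

Σ|x[n]|² = (1/N)Σ|X[k]|² = 25.0000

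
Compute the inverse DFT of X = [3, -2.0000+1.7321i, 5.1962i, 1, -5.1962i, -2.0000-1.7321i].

x[n] = (1/6) Σ(k=0 to 5) X[k] · e^(2πikn/6)

Computing each x[n]:
x[0] = 0
x[1] = -2
x[2] = 2
x[3] = 1
x[4] = 0
x[5] = 2

x = [0, -2, 2, 1, 0, 2]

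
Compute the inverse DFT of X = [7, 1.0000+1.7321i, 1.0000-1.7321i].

x[n] = (1/3) Σ(k=0 to 2) X[k] · e^(2πikn/3)

Computing each x[n]:
x[0] = 3
x[1] = 1
x[2] = 3

x = [3, 1, 3]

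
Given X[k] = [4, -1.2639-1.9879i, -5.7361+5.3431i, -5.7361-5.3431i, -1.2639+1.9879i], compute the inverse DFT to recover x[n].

x[n] = (1/5) Σ(k=0 to 4) X[k] · e^(2πikn/5)

Computing each x[n]:
x[0] = -2
x[1] = 2
x[2] = 3
x[3] = -2
x[4] = 3

x = [-2, 2, 3, -2, 3]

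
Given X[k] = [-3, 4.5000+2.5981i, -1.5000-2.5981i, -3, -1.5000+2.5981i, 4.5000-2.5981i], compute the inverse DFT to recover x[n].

x[n] = (1/6) Σ(k=0 to 5) X[k] · e^(2πikn/6)

Computing each x[n]:
x[0] = 0
x[1] = 1
x[2] = -3
x[3] = -2
x[4] = 0
x[5] = 1

x = [0, 1, -3, -2, 0, 1]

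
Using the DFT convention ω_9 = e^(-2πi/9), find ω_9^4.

ω_9^4 = e^(-2πi·4/9)
= cos(-2π·4/9) + i·sin(-2π·4/9)
= cos(-8π/9) + i·sin(-8π/9)

ω_9^4 = cos(-8π/9) + i·sin(-8π/9) = -0.9397-0.3420i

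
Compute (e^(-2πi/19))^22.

Since ω_19^19 = 1, powers reduce modulo 19.
22 mod 19 = 3
So ω_19^22 = ω_19^3 = e^(-2πi·3/19)

ω_19^22 = ω_19^3 = 0.5469-0.8372i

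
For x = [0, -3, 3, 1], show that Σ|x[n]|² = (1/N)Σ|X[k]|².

Time domain:
Σ|x[n]|² = |0|² + |-3|² + |3|² + |1|² = 19.0000

Frequency domain:
(1/4)Σ|X[k]|² = (1/4)(|1|² + |-3+4i|² + |5|² + |-3-4i|²) = (1/4)·76.0000 = 19.0000

Both sides agree, confirming Parseval's theorem.

Σ|x[n]|² = (1/N)Σ|X[k]|² = 19.0000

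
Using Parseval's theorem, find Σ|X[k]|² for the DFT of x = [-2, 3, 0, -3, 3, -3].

Parseval: Σ|x[n]|² = (1/N)Σ|X[k]|², so Σ|X[k]|² = N·Σ|x[n]|² = 6·40.0000

Σ|X[k]|² = N·Σ|x[n]|² = 6·40.0000 = 240.0000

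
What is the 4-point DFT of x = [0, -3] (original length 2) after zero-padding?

Original 2-point DFT: [-3, 3]
Zero-padded 4-point DFT provides frequency interpolation.

DFT_4([x, 0, ...]) = [-3, 3i, 3, -3i]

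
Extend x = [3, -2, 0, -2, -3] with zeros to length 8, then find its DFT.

Original 5-point DFT: [-4, 3.0729-2.1266i, 6.4271+1.3143i, 6.4271-1.3143i, 3.0729+2.1266i]
Zero-padded 8-point DFT provides frequency interpolation.

DFT_8([x, 0, ...]) = [-4, 6.0000+2.8284i, 0, 6.0000+2.8284i, 4, 6.0000-2.8284i, 0, 6.0000-2.8284i]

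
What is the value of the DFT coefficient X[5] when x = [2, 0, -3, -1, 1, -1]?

X[5] = Σ(n=0 to 5) x[n] · ω_6^(5n) where ω_6 = e^(-2πi/6)
= (2)·ω_6^0 + (0)·ω_6^5 + (-3)·ω_6^10 + (-1)·ω_6^15 + (1)·ω_6^20 + (-1)·ω_6^25

X[5] = 3.5000-2.5981i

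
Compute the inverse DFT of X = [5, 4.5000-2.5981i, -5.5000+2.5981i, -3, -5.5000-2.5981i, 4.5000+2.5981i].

x[n] = (1/6) Σ(k=0 to 5) X[k] · e^(2πikn/6)

Computing each x[n]:
x[0] = 0
x[1] = 3
x[2] = 2
x[3] = -2
x[4] = -1
x[5] = 3

x = [0, 3, 2, -2, -1, 3]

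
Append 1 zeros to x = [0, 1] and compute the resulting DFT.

Original 2-point DFT: [1, -1]
Zero-padded 3-point DFT provides frequency interpolation.

DFT_3([x, 0, ...]) = [1, -0.5000-0.8660i, -0.5000+0.8660i]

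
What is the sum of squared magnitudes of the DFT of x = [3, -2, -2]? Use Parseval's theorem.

Parseval: Σ|x[n]|² = (1/N)Σ|X[k]|², so Σ|X[k]|² = N·Σ|x[n]|² = 3·17.0000

Σ|X[k]|² = N·Σ|x[n]|² = 3·17.0000 = 51.0000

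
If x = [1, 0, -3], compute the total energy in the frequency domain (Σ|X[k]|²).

Parseval: Σ|x[n]|² = (1/N)Σ|X[k]|², so Σ|X[k]|² = N·Σ|x[n]|² = 3·10.0000

Σ|X[k]|² = N·Σ|x[n]|² = 3·10.0000 = 30.0000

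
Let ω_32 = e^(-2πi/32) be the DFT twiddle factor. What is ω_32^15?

ω_32^15 = e^(-2πi·15/32)
= cos(-2π·15/32) + i·sin(-2π·15/32)
= cos(-30π/32) + i·sin(-30π/32)

ω_32^15 = cos(-30π/32) + i·sin(-30π/32) = -0.9808-0.1951i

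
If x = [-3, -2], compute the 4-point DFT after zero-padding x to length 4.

Original 2-point DFT: [-5, -1]
Zero-padded 4-point DFT provides frequency interpolation.

DFT_4([x, 0, ...]) = [-5, -3+2i, -1, -3-2i]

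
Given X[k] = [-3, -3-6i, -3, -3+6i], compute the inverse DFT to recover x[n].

x[n] = (1/4) Σ(k=0 to 3) X[k] · e^(2πikn/4)

Computing each x[n]:
x[0] = -3
x[1] = 3
x[2] = 0
x[3] = -3

x = [-3, 3, 0, -3]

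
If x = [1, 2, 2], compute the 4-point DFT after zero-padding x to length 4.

Original 3-point DFT: [5, -1, -1]
Zero-padded 4-point DFT provides frequency interpolation.

DFT_4([x, 0, ...]) = [5, -1-2i, 1, -1+2i]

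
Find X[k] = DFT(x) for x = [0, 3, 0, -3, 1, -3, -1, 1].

X[k] = Σ(n=0 to 7) x[n] · ω_8^(nk)
where ω_8 = e^(-2πi/8)

Computing each X[k]:
X[0] = -2
X[1] = 6.0711-2.4142i
X[2] = 2-2i
X[3] = -8.0711-0.4142i
X[4] = 2
X[5] = -8.0711+0.4142i
X[6] = 2+2i
X[7] = 6.0711+2.4142i

X = [-2, 6.0711-2.4142i, 2-2i, -8.0711-0.4142i, 2, -8.0711+0.4142i, 2+2i, 6.0711+2.4142i]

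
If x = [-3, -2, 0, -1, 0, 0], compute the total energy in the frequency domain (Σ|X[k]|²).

Parseval: Σ|x[n]|² = (1/N)Σ|X[k]|², so Σ|X[k]|² = N·Σ|x[n]|² = 6·14.0000

Σ|X[k]|² = N·Σ|x[n]|² = 6·14.0000 = 84.0000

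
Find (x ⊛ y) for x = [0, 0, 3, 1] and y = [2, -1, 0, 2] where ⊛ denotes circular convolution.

(x ⊛ y)[n] = Σ(m=0 to 3) x[m] · y[(n-m) mod 4]

Computing each output sample:
(x ⊛ y)[0] = -1
(x ⊛ y)[1] = 6
(x ⊛ y)[2] = 8
(x ⊛ y)[3] = -1

x ⊛ y = [-1, 6, 8, -1]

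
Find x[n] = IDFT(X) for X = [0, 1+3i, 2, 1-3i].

x[n] = (1/4) Σ(k=0 to 3) X[k] · e^(2πikn/4)

Computing each x[n]:
x[0] = 1
x[1] = -2
x[2] = 0
x[3] = 1

x = [1, -2, 0, 1]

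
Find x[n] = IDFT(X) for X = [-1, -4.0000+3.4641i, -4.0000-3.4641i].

x[n] = (1/3) Σ(k=0 to 2) X[k] · e^(2πikn/3)

Computing each x[n]:
x[0] = -3
x[1] = -1
x[2] = 3

x = [-3, -1, 3]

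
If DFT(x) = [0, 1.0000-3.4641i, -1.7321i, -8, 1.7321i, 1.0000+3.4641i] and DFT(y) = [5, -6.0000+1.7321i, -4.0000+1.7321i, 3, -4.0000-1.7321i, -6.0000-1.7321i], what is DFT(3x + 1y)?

By linearity: DFT(3x + 1y) = 3·DFT(x) + 1·DFT(y)
= 3·[0, 1.0000-3.4641i, -1.7321i, -8, 1.7321i, 1.0000+3.4641i] + 1·[5, -6.0000+1.7321i, -4.0000+1.7321i, 3, -4.0000-1.7321i, -6.0000-1.7321i]

Computing element-wise:
Z[0] = 3·(0) + 1·(5) = 5
Z[1] = 3·(1.0000-3.4641i) + 1·(-6.0000+1.7321i) = -3.0000-8.6602i
Z[2] = 3·(-1.7321i) + 1·(-4.0000+1.7321i) = -4.0000-3.4642i
Z[3] = 3·(-8) + 1·(3) = -21
Z[4] = 3·(1.7321i) + 1·(-4.0000-1.7321i) = -4.0000+3.4642i
Z[5] = 3·(1.0000+3.4641i) + 1·(-6.0000-1.7321i) = -3.0000+8.6602i

DFT(3x + 1y) = 3·X + 1·Y = [5, -3.0000-8.6602i, -4.0000-3.4642i, -21, -4.0000+3.4642i, -3.0000+8.6602i]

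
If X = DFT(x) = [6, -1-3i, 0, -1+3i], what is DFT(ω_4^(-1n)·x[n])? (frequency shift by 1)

Modulation property: DFT(ω_4^(-1n)·x[n]) = X[(k-1) mod 4], so circularly shift X by 1 positions.

X[k-1] = [-1+3i, 6, -1-3i, 0]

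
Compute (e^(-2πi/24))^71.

Since ω_24^24 = 1, powers reduce modulo 24.
71 mod 24 = 23
So ω_24^71 = ω_24^23 = e^(-2πi·23/24)

ω_24^71 = ω_24^23 = 0.9659+0.2588i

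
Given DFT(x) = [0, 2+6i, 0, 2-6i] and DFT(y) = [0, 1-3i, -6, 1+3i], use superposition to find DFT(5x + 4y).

By linearity: DFT(5x + 4y) = 5·DFT(x) + 4·DFT(y)
= 5·[0, 2+6i, 0, 2-6i] + 4·[0, 1-3i, -6, 1+3i]

Computing element-wise:
Z[0] = 5·(0) + 4·(0) = 0
Z[1] = 5·(2+6i) + 4·(1-3i) = 14+18i
Z[2] = 5·(0) + 4·(-6) = -24
Z[3] = 5·(2-6i) + 4·(1+3i) = 14-18i

DFT(5x + 4y) = 5·X + 4·Y = [0, 14+18i, -24, 14-18i]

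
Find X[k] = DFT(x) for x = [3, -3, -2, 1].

X[k] = Σ(n=0 to 3) x[n] · ω_4^(nk)
where ω_4 = e^(-2πi/4)

Computing each X[k]:
X[0] = -1
X[1] = 5+4i
X[2] = 3
X[3] = 5-4i

X = [-1, 5+4i, 3, 5-4i]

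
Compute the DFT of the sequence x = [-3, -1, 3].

X[k] = Σ(n=0 to 2) x[n] · ω_3^(nk)
where ω_3 = e^(-2πi/3)

Computing each X[k]:
X[0] = -1
X[1] = -4.0000+3.4641i
X[2] = -4.0000-3.4641i

X = [-1, -4.0000+3.4641i, -4.0000-3.4641i]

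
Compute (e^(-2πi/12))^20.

Since ω_12^12 = 1, powers reduce modulo 12.
20 mod 12 = 8
So ω_12^20 = ω_12^8 = e^(-2πi·8/12)

ω_12^20 = ω_12^8 = -0.5000+0.8660i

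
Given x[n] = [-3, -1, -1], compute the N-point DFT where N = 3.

X[k] = Σ(n=0 to 2) x[n] · ω_3^(nk)
where ω_3 = e^(-2πi/3)

Computing each X[k]:
X[0] = -5
X[1] = -2
X[2] = -2

X = [-5, -2, -2]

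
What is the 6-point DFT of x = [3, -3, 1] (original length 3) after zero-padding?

Original 3-point DFT: [1, 4.0000+3.4641i, 4.0000-3.4641i]
Zero-padded 6-point DFT provides frequency interpolation.

DFT_6([x, 0, ...]) = [1, 1.0000+1.7321i, 4.0000+3.4641i, 7, 4.0000-3.4641i, 1.0000-1.7321i]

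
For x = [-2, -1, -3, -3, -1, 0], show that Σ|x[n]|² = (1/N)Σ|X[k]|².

Time domain:
Σ|x[n]|² = |-2|² + |-1|² + |-3|² + |-3|² + |-1|² + |0|² = 24.0000

Frequency domain:
(1/6)Σ|X[k]|² = (1/6)(|-10|² + |2.5000+2.5981i|² + |-2.5000-0.8660i|² + |-2|² + |-2.5000+0.8660i|² + |2.5000-2.5981i|²) = (1/6)·144.0000 = 24.0000

Both sides agree, confirming Parseval's theorem.

Σ|x[n]|² = (1/N)Σ|X[k]|² = 24.0000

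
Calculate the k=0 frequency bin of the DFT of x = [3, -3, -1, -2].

X[0] = Σ(n=0 to 3) x[n] · ω_4^0 = Σ x[n]
= (3) + (-3) + (-1) + (-2)

X[0] = -3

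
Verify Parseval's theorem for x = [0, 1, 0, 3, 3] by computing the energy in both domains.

Time domain:
Σ|x[n]|² = |0|² + |1|² + |0|² + |3|² + |3|² = 19.0000

Frequency domain:
(1/5)Σ|X[k]|² = (1/5)(|7|² + |-1.1910+3.6655i|² + |-2.3090-1.6776i|² + |-2.3090+1.6776i|² + |-1.1910-3.6655i|²) = (1/5)·95.0000 = 19.0000

Both sides agree, confirming Parseval's theorem.

Σ|x[n]|² = (1/N)Σ|X[k]|² = 19.0000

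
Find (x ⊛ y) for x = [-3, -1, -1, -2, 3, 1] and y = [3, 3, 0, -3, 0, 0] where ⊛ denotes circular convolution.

(x ⊛ y)[n] = Σ(m=0 to 5) x[m] · y[(n-m) mod 6]

Computing each output sample:
(x ⊛ y)[0] = 0
(x ⊛ y)[1] = -21
(x ⊛ y)[2] = -9
(x ⊛ y)[3] = 0
(x ⊛ y)[4] = 6
(x ⊛ y)[5] = 15

x ⊛ y = [0, -21, -9, 0, 6, 15]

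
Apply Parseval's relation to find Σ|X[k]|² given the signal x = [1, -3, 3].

Parseval: Σ|x[n]|² = (1/N)Σ|X[k]|², so Σ|X[k]|² = N·Σ|x[n]|² = 3·19.0000

Σ|X[k]|² = N·Σ|x[n]|² = 3·19.0000 = 57.0000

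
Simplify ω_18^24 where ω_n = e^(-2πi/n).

Since ω_18^18 = 1, powers reduce modulo 18.
24 mod 18 = 6
So ω_18^24 = ω_18^6 = e^(-2πi·6/18)

ω_18^24 = ω_18^6 = -0.5000-0.8660i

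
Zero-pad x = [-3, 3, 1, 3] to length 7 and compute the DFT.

Original 4-point DFT: [4, -4, -8, -4]
Zero-padded 7-point DFT provides frequency interpolation.

DFT_7([x, 0, ...]) = [4, -4.0550-4.6221i, -2.6981-0.1454i, -5.7470-3.4446i, -5.7470+3.4446i, -2.6981+0.1454i, -4.0550+4.6221i]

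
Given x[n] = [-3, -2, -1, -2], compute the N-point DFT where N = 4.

X[k] = Σ(n=0 to 3) x[n] · ω_4^(nk)
where ω_4 = e^(-2πi/4)

Computing each X[k]:
X[0] = -8
X[1] = -2
X[2] = 0
X[3] = -2

X = [-8, -2, 0, -2]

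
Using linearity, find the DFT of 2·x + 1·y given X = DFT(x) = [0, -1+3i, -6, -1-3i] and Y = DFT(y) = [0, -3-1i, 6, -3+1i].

By linearity: DFT(2x + 1y) = 2·DFT(x) + 1·DFT(y)
= 2·[0, -1+3i, -6, -1-3i] + 1·[0, -3-1i, 6, -3+1i]

Computing element-wise:
Z[0] = 2·(0) + 1·(0) = 0
Z[1] = 2·(-1+3i) + 1·(-3-1i) = -5+5i
Z[2] = 2·(-6) + 1·(6) = -6
Z[3] = 2·(-1-3i) + 1·(-3+1i) = -5-5i

DFT(2x + 1y) = 2·X + 1·Y = [0, -5+5i, -6, -5-5i]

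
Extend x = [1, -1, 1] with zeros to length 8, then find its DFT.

Original 3-point DFT: [1, 1.0000+1.7321i, 1.0000-1.7321i]
Zero-padded 8-point DFT provides frequency interpolation.

DFT_8([x, 0, ...]) = [1, 0.2929-0.2929i, 1i, 1.7071+1.7071i, 3, 1.7071-1.7071i, -1i, 0.2929+0.2929i]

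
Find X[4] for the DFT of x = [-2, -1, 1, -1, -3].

X[4] = Σ(n=0 to 4) x[n] · ω_5^(4n) where ω_5 = e^(-2πi/5)
= (-2)·ω_5^0 + (-1)·ω_5^4 + (1)·ω_5^8 + (-1)·ω_5^12 + (-3)·ω_5^16

X[4] = -3.2361+3.0777i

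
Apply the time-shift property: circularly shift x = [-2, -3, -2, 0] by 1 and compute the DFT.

Time shift by 1: X_shifted[k] = ω_4^(1k) · X[k]
Shifted x = [0, -2, -3, -2]

DFT(x[n-1]) = [-7, 3, 1, 3]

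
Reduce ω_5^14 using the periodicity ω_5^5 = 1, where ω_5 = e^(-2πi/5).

Since ω_5^5 = 1, powers reduce modulo 5.
14 mod 5 = 4
So ω_5^14 = ω_5^4 = e^(-2πi·4/5)

ω_5^14 = ω_5^4 = 0.3090+0.9511i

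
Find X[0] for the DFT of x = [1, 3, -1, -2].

X[0] = Σ(n=0 to 3) x[n] · ω_4^0 = Σ x[n]
= (1) + (3) + (-1) + (-2)

X[0] = 1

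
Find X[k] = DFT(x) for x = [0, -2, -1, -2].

X[k] = Σ(n=0 to 3) x[n] · ω_4^(nk)
where ω_4 = e^(-2πi/4)

Computing each X[k]:
X[0] = -5
X[1] = 1
X[2] = 3
X[3] = 1

X = [-5, 1, 3, 1]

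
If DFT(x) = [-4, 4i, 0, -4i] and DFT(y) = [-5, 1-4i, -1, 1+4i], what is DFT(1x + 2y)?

By linearity: DFT(1x + 2y) = 1·DFT(x) + 2·DFT(y)
= 1·[-4, 4i, 0, -4i] + 2·[-5, 1-4i, -1, 1+4i]

Computing element-wise:
Z[0] = 1·(-4) + 2·(-5) = -14
Z[1] = 1·(4i) + 2·(1-4i) = 2-4i
Z[2] = 1·(0) + 2·(-1) = -2
Z[3] = 1·(-4i) + 2·(1+4i) = 2+4i

DFT(1x + 2y) = 1·X + 2·Y = [-14, 2-4i, -2, 2+4i]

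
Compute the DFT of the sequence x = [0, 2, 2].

X[k] = Σ(n=0 to 2) x[n] · ω_3^(nk)
where ω_3 = e^(-2πi/3)

Computing each X[k]:
X[0] = 4
X[1] = -2
X[2] = -2

X = [4, -2, -2]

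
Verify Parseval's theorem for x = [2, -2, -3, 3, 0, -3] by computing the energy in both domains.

Time domain:
Σ|x[n]|² = |2|² + |-2|² + |-3|² + |3|² + |0|² + |-3|² = 35.0000

Frequency domain:
(1/6)Σ|X[k]|² = (1/6)(|-3|² + |-2.0000+1.7321i|² + |9.0000-3.4641i|² + |1|² + |9.0000+3.4641i|² + |-2.0000-1.7321i|²) = (1/6)·210.0000 = 35.0000

Both sides agree, confirming Parseval's theorem.

Σ|x[n]|² = (1/N)Σ|X[k]|² = 35.0000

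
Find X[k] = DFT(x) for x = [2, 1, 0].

X[k] = Σ(n=0 to 2) x[n] · ω_3^(nk)
where ω_3 = e^(-2πi/3)

Computing each X[k]:
X[0] = 3
X[1] = 1.5000-0.8660i
X[2] = 1.5000+0.8660i

X = [3, 1.5000-0.8660i, 1.5000+0.8660i]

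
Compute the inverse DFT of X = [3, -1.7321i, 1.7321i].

x[n] = (1/3) Σ(k=0 to 2) X[k] · e^(2πikn/3)

Computing each x[n]:
x[0] = 1
x[1] = 2
x[2] = 0

x = [1, 2, 0]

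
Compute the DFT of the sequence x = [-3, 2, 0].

X[k] = Σ(n=0 to 2) x[n] · ω_3^(nk)
where ω_3 = e^(-2πi/3)

Computing each X[k]:
X[0] = -1
X[1] = -4.0000-1.7321i
X[2] = -4.0000+1.7321i

X = [-1, -4.0000-1.7321i, -4.0000+1.7321i]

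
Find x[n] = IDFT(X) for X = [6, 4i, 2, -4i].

x[n] = (1/4) Σ(k=0 to 3) X[k] · e^(2πikn/4)

Computing each x[n]:
x[0] = 2
x[1] = -1
x[2] = 2
x[3] = 3

x = [2, -1, 2, 3]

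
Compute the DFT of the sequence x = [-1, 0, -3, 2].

X[k] = Σ(n=0 to 3) x[n] · ω_4^(nk)
where ω_4 = e^(-2πi/4)

Computing each X[k]:
X[0] = -2
X[1] = 2+2i
X[2] = -6
X[3] = 2-2i

X = [-2, 2+2i, -6, 2-2i]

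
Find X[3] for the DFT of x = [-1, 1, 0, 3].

X[3] = Σ(n=0 to 3) x[n] · ω_4^(3n) where ω_4 = e^(-2πi/4)
= (-1)·ω_4^0 + (1)·ω_4^3 + (0)·ω_4^6 + (3)·ω_4^9

X[3] = -1-2i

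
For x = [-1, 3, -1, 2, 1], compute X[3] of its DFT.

X[3] = Σ(n=0 to 4) x[n] · ω_5^(3n) where ω_5 = e^(-2πi/5)
= (-1)·ω_5^0 + (3)·ω_5^3 + (-1)·ω_5^6 + (2)·ω_5^9 + (1)·ω_5^12

X[3] = -3.9271+4.0287i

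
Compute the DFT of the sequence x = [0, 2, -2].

X[k] = Σ(n=0 to 2) x[n] · ω_3^(nk)
where ω_3 = e^(-2πi/3)

Computing each X[k]:
X[0] = 0
X[1] = -3.4641i
X[2] = 3.4641i

X = [0, -3.4641i, 3.4641i]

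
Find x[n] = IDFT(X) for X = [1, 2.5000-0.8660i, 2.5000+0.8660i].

x[n] = (1/3) Σ(k=0 to 2) X[k] · e^(2πikn/3)

Computing each x[n]:
x[0] = 2
x[1] = 0
x[2] = -1

x = [2, 0, -1]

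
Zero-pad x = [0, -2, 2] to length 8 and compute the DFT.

Original 3-point DFT: [0, 3.4641i, -3.4641i]
Zero-padded 8-point DFT provides frequency interpolation.

DFT_8([x, 0, ...]) = [0, -1.4142-0.5858i, -2+2i, 1.4142+3.4142i, 4, 1.4142-3.4142i, -2-2i, -1.4142+0.5858i]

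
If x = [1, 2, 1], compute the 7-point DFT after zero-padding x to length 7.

Original 3-point DFT: [4, -0.5000-0.8660i, -0.5000+0.8660i]
Zero-padded 7-point DFT provides frequency interpolation.

DFT_7([x, 0, ...]) = [4, 2.0245-2.5386i, -0.3460-1.5160i, -0.1784-0.0859i, -0.1784+0.0859i, -0.3460+1.5160i, 2.0245+2.5386i]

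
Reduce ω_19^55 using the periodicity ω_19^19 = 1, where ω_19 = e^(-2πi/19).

Since ω_19^19 = 1, powers reduce modulo 19.
55 mod 19 = 17
So ω_19^55 = ω_19^17 = e^(-2πi·17/19)

ω_19^55 = ω_19^17 = 0.7891+0.6142i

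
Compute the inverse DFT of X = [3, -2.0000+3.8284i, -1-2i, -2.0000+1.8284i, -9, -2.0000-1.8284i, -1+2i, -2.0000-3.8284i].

x[n] = (1/8) Σ(k=0 to 7) X[k] · e^(2πikn/8)

Computing each x[n]:
x[0] = -2
x[1] = 1
x[2] = -1
x[3] = 0
x[4] = 0
x[5] = 3
x[6] = 0
x[7] = 2

x = [-2, 1, -1, 0, 0, 3, 0, 2]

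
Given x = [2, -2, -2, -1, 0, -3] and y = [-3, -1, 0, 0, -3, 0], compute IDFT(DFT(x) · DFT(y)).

(x ⊛ y)[n] = Σ(m=0 to 5) x[m] · y[(n-m) mod 6]

Computing each output sample:
(x ⊛ y)[0] = 3
(x ⊛ y)[1] = 7
(x ⊛ y)[2] = 8
(x ⊛ y)[3] = 14
(x ⊛ y)[4] = -5
(x ⊛ y)[5] = 15

x ⊛ y = [3, 7, 8, 14, -5, 15]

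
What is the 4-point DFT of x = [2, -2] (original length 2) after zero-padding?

Original 2-point DFT: [0, 4]
Zero-padded 4-point DFT provides frequency interpolation.

DFT_4([x, 0, ...]) = [0, 2+2i, 4, 2-2i]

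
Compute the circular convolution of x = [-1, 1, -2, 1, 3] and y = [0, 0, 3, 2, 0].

(x ⊛ y)[n] = Σ(m=0 to 4) x[m] · y[(n-m) mod 5]

Computing each output sample:
(x ⊛ y)[0] = -1
(x ⊛ y)[1] = 11
(x ⊛ y)[2] = 3
(x ⊛ y)[3] = 1
(x ⊛ y)[4] = -4

x ⊛ y = [-1, 11, 3, 1, -4]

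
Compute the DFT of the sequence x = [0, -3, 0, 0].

X[k] = Σ(n=0 to 3) x[n] · ω_4^(nk)
where ω_4 = e^(-2πi/4)

Computing each X[k]:
X[0] = -3
X[1] = 3i
X[2] = 3
X[3] = -3i

X = [-3, 3i, 3, -3i]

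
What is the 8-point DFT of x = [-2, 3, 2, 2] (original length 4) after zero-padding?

Original 4-point DFT: [5, -4-1i, -5, -4+1i]
Zero-padded 8-point DFT provides frequency interpolation.

DFT_8([x, 0, ...]) = [5, -1.2929-5.5355i, -4-1i, -2.7071-1.5355i, -5, -2.7071+1.5355i, -4+1i, -1.2929+5.5355i]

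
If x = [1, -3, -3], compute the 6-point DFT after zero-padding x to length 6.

Original 3-point DFT: [-5, 4, 4]
Zero-padded 6-point DFT provides frequency interpolation.

DFT_6([x, 0, ...]) = [-5, 1.0000+5.1962i, 4, 1, 4, 1.0000-5.1962i]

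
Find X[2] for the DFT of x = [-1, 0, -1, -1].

X[2] = Σ(n=0 to 3) x[n] · ω_4^(2n) where ω_4 = e^(-2πi/4)
= (-1)·ω_4^0 + (0)·ω_4^2 + (-1)·ω_4^4 + (-1)·ω_4^6

X[2] = -1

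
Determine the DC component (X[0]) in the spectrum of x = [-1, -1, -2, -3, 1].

X[0] = Σ(n=0 to 4) x[n] · ω_5^0 = Σ x[n]
= (-1) + (-1) + (-2) + (-3) + (1)

X[0] = -6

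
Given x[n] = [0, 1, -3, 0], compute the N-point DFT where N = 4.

X[k] = Σ(n=0 to 3) x[n] · ω_4^(nk)
where ω_4 = e^(-2πi/4)

Computing each X[k]:
X[0] = -2
X[1] = 3-1i
X[2] = -4
X[3] = 3+1i

X = [-2, 3-1i, -4, 3+1i]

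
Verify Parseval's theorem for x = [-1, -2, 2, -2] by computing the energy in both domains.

Time domain:
Σ|x[n]|² = |-1|² + |-2|² + |2|² + |-2|² = 13.0000

Frequency domain:
(1/4)Σ|X[k]|² = (1/4)(|-3|² + |-3|² + |5|² + |-3|²) = (1/4)·52.0000 = 13.0000

Both sides agree, confirming Parseval's theorem.

Σ|x[n]|² = (1/N)Σ|X[k]|² = 13.0000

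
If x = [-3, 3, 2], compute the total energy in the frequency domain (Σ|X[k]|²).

Parseval: Σ|x[n]|² = (1/N)Σ|X[k]|², so Σ|X[k]|² = N·Σ|x[n]|² = 3·22.0000

Σ|X[k]|² = N·Σ|x[n]|² = 3·22.0000 = 66.0000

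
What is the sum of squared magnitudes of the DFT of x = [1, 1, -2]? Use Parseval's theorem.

Parseval: Σ|x[n]|² = (1/N)Σ|X[k]|², so Σ|X[k]|² = N·Σ|x[n]|² = 3·6.0000

Σ|X[k]|² = N·Σ|x[n]|² = 3·6.0000 = 18.0000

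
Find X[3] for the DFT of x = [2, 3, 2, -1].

X[3] = Σ(n=0 to 3) x[n] · ω_4^(3n) where ω_4 = e^(-2πi/4)
= (2)·ω_4^0 + (3)·ω_4^3 + (2)·ω_4^6 + (-1)·ω_4^9

X[3] = 4i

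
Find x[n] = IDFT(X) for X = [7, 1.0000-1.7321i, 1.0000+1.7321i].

x[n] = (1/3) Σ(k=0 to 2) X[k] · e^(2πikn/3)

Computing each x[n]:
x[0] = 3
x[1] = 3
x[2] = 1

x = [3, 3, 1]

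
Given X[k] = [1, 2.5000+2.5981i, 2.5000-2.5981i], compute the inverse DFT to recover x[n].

x[n] = (1/3) Σ(k=0 to 2) X[k] · e^(2πikn/3)

Computing each x[n]:
x[0] = 2
x[1] = -2
x[2] = 1

x = [2, -2, 1]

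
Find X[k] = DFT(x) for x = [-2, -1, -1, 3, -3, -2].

X[k] = Σ(n=0 to 5) x[n] · ω_6^(nk)
where ω_6 = e^(-2πi/6)

Computing each X[k]:
X[0] = -6
X[1] = -4.5000-2.5981i
X[2] = 4.5000+0.8660i
X[3] = -6
X[4] = 4.5000-0.8660i
X[5] = -4.5000+2.5981i

X = [-6, -4.5000-2.5981i, 4.5000+0.8660i, -6, 4.5000-0.8660i, -4.5000+2.5981i]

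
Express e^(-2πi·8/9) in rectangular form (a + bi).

ω_9^8 = e^(-2πi·8/9)
= cos(-2π·8/9) + i·sin(-2π·8/9)
= cos(-16π/9) + i·sin(-16π/9)

ω_9^8 = cos(-16π/9) + i·sin(-16π/9) = 0.7660+0.6428i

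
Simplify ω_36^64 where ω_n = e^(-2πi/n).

Since ω_36^36 = 1, powers reduce modulo 36.
64 mod 36 = 28
So ω_36^64 = ω_36^28 = e^(-2πi·28/36)

ω_36^64 = ω_36^28 = 0.1736+0.9848i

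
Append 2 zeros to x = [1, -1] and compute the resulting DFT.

Original 2-point DFT: [0, 2]
Zero-padded 4-point DFT provides frequency interpolation.

DFT_4([x, 0, ...]) = [0, 1+1i, 2, 1-1i]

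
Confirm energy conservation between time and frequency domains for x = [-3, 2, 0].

Time domain:
Σ|x[n]|² = |-3|² + |2|² + |0|² = 13.0000

Frequency domain:
(1/3)Σ|X[k]|² = (1/3)(|-1|² + |-4.0000-1.7321i|² + |-4.0000+1.7321i|²) = (1/3)·39.0000 = 13.0000

Both sides agree, confirming Parseval's theorem.

Σ|x[n]|² = (1/N)Σ|X[k]|² = 13.0000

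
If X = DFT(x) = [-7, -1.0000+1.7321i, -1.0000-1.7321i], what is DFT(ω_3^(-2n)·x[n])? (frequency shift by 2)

Modulation property: DFT(ω_3^(-2n)·x[n]) = X[(k-2) mod 3], so circularly shift X by 2 positions.

X[k-2] = [-1.0000+1.7321i, -1.0000-1.7321i, -7]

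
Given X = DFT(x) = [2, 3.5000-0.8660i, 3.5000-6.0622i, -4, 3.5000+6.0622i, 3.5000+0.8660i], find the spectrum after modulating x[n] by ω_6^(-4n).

Modulation property: DFT(ω_6^(-4n)·x[n]) = X[(k-4) mod 6], so circularly shift X by 4 positions.

X[k-4] = [3.5000-6.0622i, -4, 3.5000+6.0622i, 3.5000+0.8660i, 2, 3.5000-0.8660i]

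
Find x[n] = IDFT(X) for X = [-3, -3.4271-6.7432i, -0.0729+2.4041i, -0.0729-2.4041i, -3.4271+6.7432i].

x[n] = (1/5) Σ(k=0 to 4) X[k] · e^(2πikn/5)

Computing each x[n]:
x[0] = -2
x[1] = 1
x[2] = 3
x[3] = -2
x[4] = -3

x = [-2, 1, 3, -2, -3]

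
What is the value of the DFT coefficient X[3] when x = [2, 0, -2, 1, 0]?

X[3] = Σ(n=0 to 4) x[n] · ω_5^(3n) where ω_5 = e^(-2πi/5)
= (2)·ω_5^0 + (0)·ω_5^3 + (-2)·ω_5^6 + (1)·ω_5^9 + (0)·ω_5^12

X[3] = 1.6910+2.8532i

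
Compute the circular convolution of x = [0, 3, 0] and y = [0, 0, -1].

(x ⊛ y)[n] = Σ(m=0 to 2) x[m] · y[(n-m) mod 3]

Computing each output sample:
(x ⊛ y)[0] = -3
(x ⊛ y)[1] = 0
(x ⊛ y)[2] = 0

x ⊛ y = [-3, 0, 0]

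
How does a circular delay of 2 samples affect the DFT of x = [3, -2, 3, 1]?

Time shift by 2: X_shifted[k] = ω_4^(2k) · X[k]
Shifted x = [3, 1, 3, -2]

DFT(x[n-2]) = [5, -3i, 7, 3i]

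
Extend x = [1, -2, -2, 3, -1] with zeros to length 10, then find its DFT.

Original 5-point DFT: [-1, -0.7361+3.8900i, 3.7361-4.1675i, 3.7361+4.1675i, -0.7361-3.8900i]
Zero-padded 10-point DFT provides frequency interpolation.

DFT_10([x, 0, ...]) = [-1, -1.3541+0.8123i, -0.7361+3.8900i, 5.3541+3.4410i, 3.7361-4.1675i, -3, 3.7361+4.1675i, 5.3541-3.4410i, -0.7361-3.8900i, -1.3541-0.8123i]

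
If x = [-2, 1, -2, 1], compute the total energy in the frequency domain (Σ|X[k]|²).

Parseval: Σ|x[n]|² = (1/N)Σ|X[k]|², so Σ|X[k]|² = N·Σ|x[n]|² = 4·10.0000

Σ|X[k]|² = N·Σ|x[n]|² = 4·10.0000 = 40.0000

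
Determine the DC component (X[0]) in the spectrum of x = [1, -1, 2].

X[0] = Σ(n=0 to 2) x[n] · ω_3^0 = Σ x[n]
= (1) + (-1) + (2)

X[0] = 2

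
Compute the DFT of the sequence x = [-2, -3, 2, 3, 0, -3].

X[k] = Σ(n=0 to 5) x[n] · ω_6^(nk)
where ω_6 = e^(-2πi/6)

Computing each X[k]:
X[0] = -3
X[1] = -9.0000-1.7321i
X[2] = 3.0000+1.7321i
X[3] = 3
X[4] = 3.0000-1.7321i
X[5] = -9.0000+1.7321i

X = [-3, -9.0000-1.7321i, 3.0000+1.7321i, 3, 3.0000-1.7321i, -9.0000+1.7321i]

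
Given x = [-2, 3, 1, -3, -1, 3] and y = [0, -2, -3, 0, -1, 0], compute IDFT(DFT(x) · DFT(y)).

(x ⊛ y)[n] = Σ(m=0 to 5) x[m] · y[(n-m) mod 6]

Computing each output sample:
(x ⊛ y)[0] = -4
(x ⊛ y)[1] = -2
(x ⊛ y)[2] = 1
(x ⊛ y)[3] = -14
(x ⊛ y)[4] = 5
(x ⊛ y)[5] = 8

x ⊛ y = [-4, -2, 1, -14, 5, 8]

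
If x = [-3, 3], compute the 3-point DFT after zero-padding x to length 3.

Original 2-point DFT: [0, -6]
Zero-padded 3-point DFT provides frequency interpolation.

DFT_3([x, 0, ...]) = [0, -4.5000-2.5981i, -4.5000+2.5981i]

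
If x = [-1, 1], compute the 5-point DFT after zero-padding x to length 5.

Original 2-point DFT: [0, -2]
Zero-padded 5-point DFT provides frequency interpolation.

DFT_5([x, 0, ...]) = [0, -0.6910-0.9511i, -1.8090-0.5878i, -1.8090+0.5878i, -0.6910+0.9511i]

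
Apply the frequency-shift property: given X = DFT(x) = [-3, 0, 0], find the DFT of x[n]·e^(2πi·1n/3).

Modulation property: DFT(ω_3^(-1n)·x[n]) = X[(k-1) mod 3], so circularly shift X by 1 positions.

X[k-1] = [0, -3, 0]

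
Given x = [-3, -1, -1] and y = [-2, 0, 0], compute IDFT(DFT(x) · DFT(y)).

(x ⊛ y)[n] = Σ(m=0 to 2) x[m] · y[(n-m) mod 3]

Computing each output sample:
(x ⊛ y)[0] = 6
(x ⊛ y)[1] = 2
(x ⊛ y)[2] = 2

x ⊛ y = [6, 2, 2]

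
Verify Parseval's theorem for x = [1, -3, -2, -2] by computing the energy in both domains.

Time domain:
Σ|x[n]|² = |1|² + |-3|² + |-2|² + |-2|² = 18.0000

Frequency domain:
(1/4)Σ|X[k]|² = (1/4)(|-6|² + |3+1i|² + |4|² + |3-1i|²) = (1/4)·72.0000 = 18.0000

Both sides agree, confirming Parseval's theorem.

Σ|x[n]|² = (1/N)Σ|X[k]|² = 18.0000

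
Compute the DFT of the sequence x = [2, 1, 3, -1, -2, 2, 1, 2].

X[k] = Σ(n=0 to 7) x[n] · ω_8^(nk)
where ω_8 = e^(-2πi/8)

Computing each X[k]:
X[0] = 8
X[1] = 5.4142+0.8284i
X[2] = -4-2i
X[3] = 2.5858+4.8284i
X[4] = 0
X[5] = 2.5858-4.8284i
X[6] = -4+2i
X[7] = 5.4142-0.8284i

X = [8, 5.4142+0.8284i, -4-2i, 2.5858+4.8284i, 0, 2.5858-4.8284i, -4+2i, 5.4142-0.8284i]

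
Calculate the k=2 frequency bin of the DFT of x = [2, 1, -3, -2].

X[2] = Σ(n=0 to 3) x[n] · ω_4^(2n) where ω_4 = e^(-2πi/4)
= (2)·ω_4^0 + (1)·ω_4^2 + (-3)·ω_4^4 + (-2)·ω_4^6

X[2] = 0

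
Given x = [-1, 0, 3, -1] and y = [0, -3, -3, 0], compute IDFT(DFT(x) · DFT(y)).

(x ⊛ y)[n] = Σ(m=0 to 3) x[m] · y[(n-m) mod 4]

Computing each output sample:
(x ⊛ y)[0] = -6
(x ⊛ y)[1] = 6
(x ⊛ y)[2] = 3
(x ⊛ y)[3] = -9

x ⊛ y = [-6, 6, 3, -9]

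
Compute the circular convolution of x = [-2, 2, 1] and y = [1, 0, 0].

(x ⊛ y)[n] = Σ(m=0 to 2) x[m] · y[(n-m) mod 3]

Computing each output sample:
(x ⊛ y)[0] = -2
(x ⊛ y)[1] = 2
(x ⊛ y)[2] = 1

x ⊛ y = [-2, 2, 1]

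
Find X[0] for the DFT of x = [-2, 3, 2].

X[0] = Σ(n=0 to 2) x[n] · ω_3^0 = Σ x[n]
= (-2) + (3) + (2)

X[0] = 3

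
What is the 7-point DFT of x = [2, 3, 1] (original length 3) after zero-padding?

Original 3-point DFT: [6, -1.7321i, 1.7321i]
Zero-padded 7-point DFT provides frequency interpolation.

DFT_7([x, 0, ...]) = [6, 3.6479-3.3204i, 0.4315-2.4909i, -0.0794-0.5198i, -0.0794+0.5198i, 0.4315+2.4909i, 3.6479+3.3204i]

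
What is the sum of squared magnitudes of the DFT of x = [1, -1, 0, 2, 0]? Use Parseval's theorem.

Parseval: Σ|x[n]|² = (1/N)Σ|X[k]|², so Σ|X[k]|² = N·Σ|x[n]|² = 5·6.0000

Σ|X[k]|² = N·Σ|x[n]|² = 5·6.0000 = 30.0000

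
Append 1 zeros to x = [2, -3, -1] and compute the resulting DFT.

Original 3-point DFT: [-2, 4.0000+1.7321i, 4.0000-1.7321i]
Zero-padded 4-point DFT provides frequency interpolation.

DFT_4([x, 0, ...]) = [-2, 3+3i, 4, 3-3i]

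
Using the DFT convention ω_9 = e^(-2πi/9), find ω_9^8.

ω_9^8 = e^(-2πi·8/9)
= cos(-2π·8/9) + i·sin(-2π·8/9)
= cos(-16π/9) + i·sin(-16π/9)

ω_9^8 = cos(-16π/9) + i·sin(-16π/9) = 0.7660+0.6428i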